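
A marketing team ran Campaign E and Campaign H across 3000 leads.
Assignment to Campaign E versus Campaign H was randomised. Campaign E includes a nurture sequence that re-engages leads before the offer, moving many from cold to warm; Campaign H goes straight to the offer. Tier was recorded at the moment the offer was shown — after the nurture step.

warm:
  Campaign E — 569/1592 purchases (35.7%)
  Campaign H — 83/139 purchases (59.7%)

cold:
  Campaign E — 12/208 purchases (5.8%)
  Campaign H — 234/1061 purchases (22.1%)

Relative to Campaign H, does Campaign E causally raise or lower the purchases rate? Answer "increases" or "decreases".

increases

Within every engagement tier level Campaign H has the higher rate, yet pooled Campaign E does — Simpson's reversal.
Engagement tier is downstream of the campaign. One should not condition on a consequence of treatment, so the overall rates are the right comparison.
Pooled: Campaign E 32.3% vs Campaign H 26.4%; Campaign E is higher overall.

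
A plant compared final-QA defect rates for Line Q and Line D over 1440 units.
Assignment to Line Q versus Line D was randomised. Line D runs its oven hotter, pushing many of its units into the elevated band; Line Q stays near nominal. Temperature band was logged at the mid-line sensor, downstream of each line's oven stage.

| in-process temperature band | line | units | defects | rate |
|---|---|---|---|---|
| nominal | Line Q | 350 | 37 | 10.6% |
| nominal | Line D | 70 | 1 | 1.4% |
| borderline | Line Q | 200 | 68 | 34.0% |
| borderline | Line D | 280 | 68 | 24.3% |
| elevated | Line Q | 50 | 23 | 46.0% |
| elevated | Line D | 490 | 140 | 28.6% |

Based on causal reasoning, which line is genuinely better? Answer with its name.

The stratified and pooled comparisons disagree (Line D wins within each in-process temperature band; Line Q wins overall), so the answer turns on the causal role of in-process temperature band.
Because the line influences in-process temperature band, in-process temperature band is a post-treatment mediator, not a confounder. Stratifying on it would bias the estimate; the causal effect is the crude pooled difference.
Pooled: Line Q 21.3% vs Line D 24.9%; Line Q is lower overall.

Line Q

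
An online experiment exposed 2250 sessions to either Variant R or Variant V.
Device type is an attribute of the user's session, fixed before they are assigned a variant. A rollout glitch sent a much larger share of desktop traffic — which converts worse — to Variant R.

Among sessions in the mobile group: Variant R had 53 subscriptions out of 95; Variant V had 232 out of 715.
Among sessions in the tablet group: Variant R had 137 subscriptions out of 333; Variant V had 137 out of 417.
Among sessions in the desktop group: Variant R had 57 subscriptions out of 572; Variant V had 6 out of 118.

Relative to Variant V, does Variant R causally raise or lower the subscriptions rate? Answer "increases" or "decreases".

The device type-specific comparison favours Variant R throughout, but the pooled figures favour Variant V. The question is whether to condition on device type.
Device type satisfies the back-door criterion: it is not a descendant of the variant, and it blocks the spurious path from variant to outcome. Adjusting for it (i.e., using the within-device type rates) gives the causal effect.
Within each level — mobile: 55.8% vs 32.4%; tablet: 41.1% vs 32.9%; desktop: 10.0% vs 5.1% — Variant R is higher every time.

increases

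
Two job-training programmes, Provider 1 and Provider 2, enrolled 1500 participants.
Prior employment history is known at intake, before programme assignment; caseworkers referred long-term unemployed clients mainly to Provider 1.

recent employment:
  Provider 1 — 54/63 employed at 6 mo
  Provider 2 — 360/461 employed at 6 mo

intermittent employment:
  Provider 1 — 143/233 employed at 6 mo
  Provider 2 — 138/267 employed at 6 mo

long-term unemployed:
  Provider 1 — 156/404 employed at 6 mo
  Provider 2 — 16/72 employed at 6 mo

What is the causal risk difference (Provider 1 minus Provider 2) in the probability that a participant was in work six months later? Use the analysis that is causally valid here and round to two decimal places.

The stratified and pooled comparisons disagree (Provider 1 wins within each prior employment history; Provider 2 wins overall), so the answer turns on the causal role of prior employment history.
Since prior employment history is a pre-existing factor (not a product of the programme) and it affects the outcome on its own, it is a confounder. The stratified rates, not the pooled rate, identify the causal effect.
Adjusting over the population distribution of prior employment history: 0.349·(0.857−0.781) + 0.333·(0.614−0.517) + 0.317·(0.386−0.222) = +0.111.

+0.11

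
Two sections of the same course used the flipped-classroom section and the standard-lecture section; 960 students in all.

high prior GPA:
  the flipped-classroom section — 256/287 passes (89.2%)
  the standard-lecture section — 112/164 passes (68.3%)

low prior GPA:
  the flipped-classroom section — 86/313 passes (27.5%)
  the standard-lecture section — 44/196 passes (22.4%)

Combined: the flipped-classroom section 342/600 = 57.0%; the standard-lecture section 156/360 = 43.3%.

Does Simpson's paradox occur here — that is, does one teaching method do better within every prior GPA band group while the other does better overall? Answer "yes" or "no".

no

Within each prior GPA band level (high prior GPA 89.2% vs 68.3%; low prior GPA 27.5% vs 22.4%), the flipped-classroom section has the higher rate every time. Pooled: 57.0% vs 43.3% — the flipped-classroom section has the higher rate overall. They agree.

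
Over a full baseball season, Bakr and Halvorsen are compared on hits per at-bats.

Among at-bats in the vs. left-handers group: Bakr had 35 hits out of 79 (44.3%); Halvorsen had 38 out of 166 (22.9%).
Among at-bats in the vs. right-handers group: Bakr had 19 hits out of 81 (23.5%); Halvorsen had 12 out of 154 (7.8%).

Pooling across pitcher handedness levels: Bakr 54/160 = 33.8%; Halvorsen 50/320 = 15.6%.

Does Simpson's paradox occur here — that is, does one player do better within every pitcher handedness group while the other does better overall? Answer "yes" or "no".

Within each pitcher handedness level (vs. left-handers 44.3% vs 22.9%; vs. right-handers 23.5% vs 7.8%), Bakr has the higher rate every time. Pooled: 33.8% vs 15.6% — Bakr has the higher rate overall. They agree.

no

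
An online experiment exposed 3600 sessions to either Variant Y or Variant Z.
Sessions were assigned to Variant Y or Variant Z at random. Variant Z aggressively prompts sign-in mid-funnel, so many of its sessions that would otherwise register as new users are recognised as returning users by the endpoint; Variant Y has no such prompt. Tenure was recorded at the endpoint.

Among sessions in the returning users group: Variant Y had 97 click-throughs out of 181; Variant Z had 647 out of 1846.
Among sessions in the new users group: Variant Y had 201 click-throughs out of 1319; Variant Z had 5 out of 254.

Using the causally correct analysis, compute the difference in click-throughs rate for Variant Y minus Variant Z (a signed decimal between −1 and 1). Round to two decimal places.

-0.11

User tenure is downstream of the variant. One should not condition on a consequence of treatment, so the overall rates are the right comparison.
The causal difference is the pooled difference: 0.199 − 0.310 = -0.112.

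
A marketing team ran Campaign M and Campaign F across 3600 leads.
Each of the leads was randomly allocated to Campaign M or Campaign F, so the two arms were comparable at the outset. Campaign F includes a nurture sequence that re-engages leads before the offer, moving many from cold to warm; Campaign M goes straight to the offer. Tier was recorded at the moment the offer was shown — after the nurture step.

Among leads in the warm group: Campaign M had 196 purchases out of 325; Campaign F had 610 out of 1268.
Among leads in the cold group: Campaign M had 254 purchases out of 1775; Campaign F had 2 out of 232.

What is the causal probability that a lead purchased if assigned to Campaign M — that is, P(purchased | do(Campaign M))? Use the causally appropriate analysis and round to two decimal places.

0.21

The engagement tier-specific comparison favours Campaign M throughout, but the pooled figures favour Campaign F. The question is whether to condition on engagement tier.
Engagement tier is downstream of the campaign. One should not condition on a consequence of treatment, so the overall rates are the right comparison.
So P(outcome | do(Campaign M)) is just the pooled rate for Campaign M: 450/2100 = 0.214.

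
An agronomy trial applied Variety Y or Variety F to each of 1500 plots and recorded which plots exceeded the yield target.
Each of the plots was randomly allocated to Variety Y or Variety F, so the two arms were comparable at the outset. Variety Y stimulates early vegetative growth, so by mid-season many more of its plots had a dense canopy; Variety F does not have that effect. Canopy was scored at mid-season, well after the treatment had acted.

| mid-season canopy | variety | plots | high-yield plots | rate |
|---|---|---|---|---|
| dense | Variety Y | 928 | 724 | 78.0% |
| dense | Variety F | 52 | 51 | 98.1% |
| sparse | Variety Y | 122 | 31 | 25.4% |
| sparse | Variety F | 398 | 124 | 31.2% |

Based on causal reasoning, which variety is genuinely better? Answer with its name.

The distribution of mid-season canopy is itself part of what the variety does — it is an intermediate outcome. Holding it fixed would remove that part of the effect; the total effect is the pooled difference.
Pooled: Variety Y 71.9% vs Variety F 38.9%; Variety Y is higher overall.

Variety Y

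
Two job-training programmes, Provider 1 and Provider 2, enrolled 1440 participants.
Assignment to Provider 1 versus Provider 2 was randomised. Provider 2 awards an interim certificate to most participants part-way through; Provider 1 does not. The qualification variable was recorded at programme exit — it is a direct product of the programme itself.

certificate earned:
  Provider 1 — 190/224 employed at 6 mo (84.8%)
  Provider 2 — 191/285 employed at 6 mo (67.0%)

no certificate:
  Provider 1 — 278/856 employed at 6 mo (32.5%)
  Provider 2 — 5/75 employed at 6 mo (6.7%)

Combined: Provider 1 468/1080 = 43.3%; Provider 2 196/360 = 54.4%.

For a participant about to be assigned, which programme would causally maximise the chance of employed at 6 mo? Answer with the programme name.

Provider 2

Because the programme influences qualification attained during the programme, qualification attained during the programme is a post-treatment mediator, not a confounder. Stratifying on it would bias the estimate; the causal effect is the crude pooled difference.
Pooled: Provider 1 43.3% vs Provider 2 54.4%; Provider 2 is higher overall.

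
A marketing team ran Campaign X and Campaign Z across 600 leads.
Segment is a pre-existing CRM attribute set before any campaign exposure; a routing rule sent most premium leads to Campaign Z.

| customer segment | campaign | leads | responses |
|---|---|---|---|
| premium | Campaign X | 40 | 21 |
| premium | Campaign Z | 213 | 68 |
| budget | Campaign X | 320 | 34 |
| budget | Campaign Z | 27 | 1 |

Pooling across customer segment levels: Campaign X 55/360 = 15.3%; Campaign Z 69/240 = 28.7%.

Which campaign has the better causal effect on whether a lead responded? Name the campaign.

Campaign X

Campaign X is higher inside every customer segment stratum but Campaign Z is higher in aggregate. Whether to stratify depends on how customer segment relates to the campaign.
Nothing the campaign does changes customer segment; the imbalance is an allocation artefact. With customer segment also predicting the outcome, the pooled figure is confounded, and the within-stratum comparison is the causal one.
Within each level — premium: 52.5% vs 31.9%; budget: 10.6% vs 3.7% — Campaign X is higher every time.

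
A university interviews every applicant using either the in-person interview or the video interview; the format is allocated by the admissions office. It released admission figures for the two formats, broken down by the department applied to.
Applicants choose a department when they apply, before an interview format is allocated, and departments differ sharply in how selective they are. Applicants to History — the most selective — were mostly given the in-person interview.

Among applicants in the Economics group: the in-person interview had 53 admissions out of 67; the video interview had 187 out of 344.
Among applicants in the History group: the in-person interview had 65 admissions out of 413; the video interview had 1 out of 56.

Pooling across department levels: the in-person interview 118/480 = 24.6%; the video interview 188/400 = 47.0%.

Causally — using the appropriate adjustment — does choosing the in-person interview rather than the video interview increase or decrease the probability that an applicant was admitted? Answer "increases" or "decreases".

increases

Department is set before the interview format has any effect — it is not caused by the interview format — and it independently drives the outcome. That makes it a confounder, so the causal comparison is within department levels.
Within each level — Economics: 79.1% vs 54.4%; History: 15.7% vs 1.8% — the in-person interview is higher every time.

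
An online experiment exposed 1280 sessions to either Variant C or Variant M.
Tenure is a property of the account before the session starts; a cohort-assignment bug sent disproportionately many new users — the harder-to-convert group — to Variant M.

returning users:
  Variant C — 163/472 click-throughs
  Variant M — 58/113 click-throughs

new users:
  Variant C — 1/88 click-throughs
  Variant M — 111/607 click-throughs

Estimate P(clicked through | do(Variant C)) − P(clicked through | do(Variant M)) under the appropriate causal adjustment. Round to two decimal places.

Variant M is higher inside every user tenure stratum but Variant C is higher in aggregate. Whether to stratify depends on how user tenure relates to the variant.
Nothing the variant does changes user tenure; the imbalance is an allocation artefact. With user tenure also predicting the outcome, the pooled figure is confounded, and the within-stratum comparison is the causal one.
Adjusting over the population distribution of user tenure: 0.457·(0.345−0.513) + 0.543·(0.011−0.183) = -0.170.

-0.17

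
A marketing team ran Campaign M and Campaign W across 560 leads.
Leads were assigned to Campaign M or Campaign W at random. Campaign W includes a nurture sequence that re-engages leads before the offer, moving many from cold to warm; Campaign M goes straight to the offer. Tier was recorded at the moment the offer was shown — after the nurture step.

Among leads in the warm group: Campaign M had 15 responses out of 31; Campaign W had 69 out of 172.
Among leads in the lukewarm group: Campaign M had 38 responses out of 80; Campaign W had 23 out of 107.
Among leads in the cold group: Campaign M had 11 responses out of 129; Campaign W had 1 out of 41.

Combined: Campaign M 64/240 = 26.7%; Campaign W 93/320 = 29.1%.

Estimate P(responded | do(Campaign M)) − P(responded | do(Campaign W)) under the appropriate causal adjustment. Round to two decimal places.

-0.02

The stratified and pooled comparisons disagree (Campaign M wins within each engagement tier; Campaign W wins overall), so the answer turns on the causal role of engagement tier.
Engagement tier is recorded after the campaign and is itself shifted by it — it sits on the causal path from campaign to outcome. Conditioning on a mediator would strip out part of the effect we want; the pooled comparison gives the total causal effect.
The causal difference is the pooled difference: 0.267 − 0.291 = -0.024.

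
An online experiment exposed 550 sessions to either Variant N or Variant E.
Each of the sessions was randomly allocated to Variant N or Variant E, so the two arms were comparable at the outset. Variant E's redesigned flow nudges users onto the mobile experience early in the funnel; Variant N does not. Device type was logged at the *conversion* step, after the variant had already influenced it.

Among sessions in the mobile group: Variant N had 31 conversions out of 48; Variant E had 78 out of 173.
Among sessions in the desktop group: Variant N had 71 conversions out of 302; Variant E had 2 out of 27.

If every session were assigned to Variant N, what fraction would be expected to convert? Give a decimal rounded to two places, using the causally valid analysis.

0.29

Device type is downstream of the variant. One should not condition on a consequence of treatment, so the overall rates are the right comparison.
So P(outcome | do(Variant N)) is just the pooled rate for Variant N: 102/350 = 0.291.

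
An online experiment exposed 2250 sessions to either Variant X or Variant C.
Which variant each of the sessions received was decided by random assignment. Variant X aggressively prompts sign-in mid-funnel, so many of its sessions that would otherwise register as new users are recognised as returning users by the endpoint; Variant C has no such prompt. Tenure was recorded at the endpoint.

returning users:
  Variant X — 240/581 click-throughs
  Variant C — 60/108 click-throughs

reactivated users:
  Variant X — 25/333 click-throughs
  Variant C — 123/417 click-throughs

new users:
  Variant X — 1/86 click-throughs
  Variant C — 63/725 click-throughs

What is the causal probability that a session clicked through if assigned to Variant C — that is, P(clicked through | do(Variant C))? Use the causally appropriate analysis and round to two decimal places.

0.20

User tenure is downstream of the variant. One should not condition on a consequence of treatment, so the overall rates are the right comparison.
So P(outcome | do(Variant C)) is just the pooled rate for Variant C: 246/1250 = 0.197.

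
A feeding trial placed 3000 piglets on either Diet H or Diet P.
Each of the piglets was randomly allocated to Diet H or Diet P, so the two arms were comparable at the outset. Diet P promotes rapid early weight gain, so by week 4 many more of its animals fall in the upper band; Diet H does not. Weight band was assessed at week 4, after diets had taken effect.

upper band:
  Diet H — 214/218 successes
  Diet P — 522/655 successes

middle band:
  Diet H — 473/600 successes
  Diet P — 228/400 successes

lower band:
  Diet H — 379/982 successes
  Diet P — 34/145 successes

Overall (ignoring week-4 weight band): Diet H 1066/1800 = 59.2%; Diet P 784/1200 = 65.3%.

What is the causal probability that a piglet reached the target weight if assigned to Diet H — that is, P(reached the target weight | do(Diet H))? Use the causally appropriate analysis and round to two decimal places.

0.59

Diet H is higher inside every week-4 weight band stratum but Diet P is higher in aggregate. Whether to stratify depends on how week-4 weight band relates to the diet.
The distribution of week-4 weight band is itself part of what the diet does — it is an intermediate outcome. Holding it fixed would remove that part of the effect; the total effect is the pooled difference.
So P(outcome | do(Diet H)) is just the pooled rate for Diet H: 1066/1800 = 0.592.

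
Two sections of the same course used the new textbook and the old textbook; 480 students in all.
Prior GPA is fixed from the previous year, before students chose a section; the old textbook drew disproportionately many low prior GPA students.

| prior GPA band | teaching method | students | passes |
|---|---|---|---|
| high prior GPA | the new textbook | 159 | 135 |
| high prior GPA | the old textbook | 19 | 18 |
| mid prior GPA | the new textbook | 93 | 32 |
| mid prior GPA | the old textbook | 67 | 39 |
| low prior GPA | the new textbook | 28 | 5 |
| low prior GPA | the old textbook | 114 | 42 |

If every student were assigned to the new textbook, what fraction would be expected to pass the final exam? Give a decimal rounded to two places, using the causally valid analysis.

Since prior GPA band is a pre-existing factor (not a product of the teaching method) and it affects the outcome on its own, it is a confounder. The stratified rates, not the pooled rate, identify the causal effect.
Standardising the new textbook to the population prior GPA band mix: 0.371·135/159 + 0.333·32/93 + 0.296·5/28 = 0.482.

0.48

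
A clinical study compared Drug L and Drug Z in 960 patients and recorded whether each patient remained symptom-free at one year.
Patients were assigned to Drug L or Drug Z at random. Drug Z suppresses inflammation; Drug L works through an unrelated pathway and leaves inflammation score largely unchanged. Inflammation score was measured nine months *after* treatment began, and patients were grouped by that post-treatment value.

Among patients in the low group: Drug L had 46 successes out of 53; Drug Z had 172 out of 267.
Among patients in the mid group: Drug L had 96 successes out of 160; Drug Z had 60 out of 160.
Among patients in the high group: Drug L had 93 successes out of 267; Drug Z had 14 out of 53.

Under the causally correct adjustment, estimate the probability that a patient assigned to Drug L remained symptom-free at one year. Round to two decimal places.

Inflammation score is downstream of the drug. One should not condition on a consequence of treatment, so the overall rates are the right comparison.
So P(outcome | do(Drug L)) is just the pooled rate for Drug L: 235/480 = 0.490.

0.49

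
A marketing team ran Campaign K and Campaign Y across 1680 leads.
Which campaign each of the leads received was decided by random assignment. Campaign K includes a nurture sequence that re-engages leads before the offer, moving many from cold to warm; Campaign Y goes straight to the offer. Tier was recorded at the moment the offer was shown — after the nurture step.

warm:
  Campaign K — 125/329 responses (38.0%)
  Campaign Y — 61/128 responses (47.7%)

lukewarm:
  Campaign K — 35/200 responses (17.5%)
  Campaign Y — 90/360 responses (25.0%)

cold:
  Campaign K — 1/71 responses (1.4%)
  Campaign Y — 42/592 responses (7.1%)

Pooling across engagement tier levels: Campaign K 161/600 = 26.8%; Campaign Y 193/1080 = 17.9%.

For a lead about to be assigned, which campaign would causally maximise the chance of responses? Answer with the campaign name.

Campaign K

The distribution of engagement tier is itself part of what the campaign does — it is an intermediate outcome. Holding it fixed would remove that part of the effect; the total effect is the pooled difference.
Pooled: Campaign K 26.8% vs Campaign Y 17.9%; Campaign K is higher overall.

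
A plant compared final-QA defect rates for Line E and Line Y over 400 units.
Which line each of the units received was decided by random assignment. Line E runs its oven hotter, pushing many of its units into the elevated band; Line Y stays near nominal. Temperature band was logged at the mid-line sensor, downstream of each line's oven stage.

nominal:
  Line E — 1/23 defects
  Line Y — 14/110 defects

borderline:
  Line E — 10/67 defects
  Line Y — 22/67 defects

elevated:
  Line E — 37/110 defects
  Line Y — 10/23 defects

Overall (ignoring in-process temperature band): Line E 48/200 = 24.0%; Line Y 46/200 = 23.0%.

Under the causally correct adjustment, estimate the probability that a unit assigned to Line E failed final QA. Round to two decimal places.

Within every in-process temperature band level Line E has the lower rate, yet pooled Line Y does — Simpson's reversal.
In-process temperature band lies on the pathway line → in-process temperature band → outcome, so adjusting for it blocks the indirect effect. For the total causal effect of line, use the unadjusted pooled rates.
So P(outcome | do(Line E)) is just the pooled rate for Line E: 48/200 = 0.240.

0.24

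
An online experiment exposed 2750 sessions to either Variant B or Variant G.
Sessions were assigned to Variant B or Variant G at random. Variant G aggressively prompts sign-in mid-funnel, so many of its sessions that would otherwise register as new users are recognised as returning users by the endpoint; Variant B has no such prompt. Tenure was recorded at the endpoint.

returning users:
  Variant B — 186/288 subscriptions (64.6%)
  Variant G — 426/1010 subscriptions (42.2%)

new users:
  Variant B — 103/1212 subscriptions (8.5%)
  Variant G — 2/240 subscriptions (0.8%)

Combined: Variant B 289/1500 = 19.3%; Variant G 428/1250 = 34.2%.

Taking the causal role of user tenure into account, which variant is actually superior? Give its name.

Variant G

The user tenure-specific comparison favours Variant B throughout, but the pooled figures favour Variant G. The question is whether to condition on user tenure.
The distribution of user tenure is itself part of what the variant does — it is an intermediate outcome. Holding it fixed would remove that part of the effect; the total effect is the pooled difference.
Pooled: Variant B 19.3% vs Variant G 34.2%; Variant G is higher overall.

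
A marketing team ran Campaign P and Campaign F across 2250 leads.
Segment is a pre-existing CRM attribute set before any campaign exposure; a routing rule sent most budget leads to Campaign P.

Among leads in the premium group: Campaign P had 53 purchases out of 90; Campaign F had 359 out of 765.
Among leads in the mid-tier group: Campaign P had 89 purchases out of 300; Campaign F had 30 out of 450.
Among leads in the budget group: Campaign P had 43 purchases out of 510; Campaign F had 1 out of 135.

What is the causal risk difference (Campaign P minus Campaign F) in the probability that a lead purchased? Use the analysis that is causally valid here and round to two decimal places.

+0.14

The customer segment-specific comparison favours Campaign P throughout, but the pooled figures favour Campaign F. The question is whether to condition on customer segment.
Customer segment satisfies the back-door criterion: it is not a descendant of the campaign, and it blocks the spurious path from campaign to outcome. Adjusting for it (i.e., using the within-customer segment rates) gives the causal effect.
Adjusting over the population distribution of customer segment: 0.380·(0.589−0.469) + 0.333·(0.297−0.067) + 0.287·(0.084−0.007) = +0.144.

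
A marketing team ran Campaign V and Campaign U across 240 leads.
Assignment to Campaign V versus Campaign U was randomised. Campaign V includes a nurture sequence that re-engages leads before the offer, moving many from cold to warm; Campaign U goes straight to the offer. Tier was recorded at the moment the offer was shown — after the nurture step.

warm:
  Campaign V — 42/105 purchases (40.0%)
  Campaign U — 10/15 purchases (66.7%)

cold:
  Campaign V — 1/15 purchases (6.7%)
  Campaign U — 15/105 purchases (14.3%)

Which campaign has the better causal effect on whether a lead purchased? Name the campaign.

Campaign V

Campaign U is higher inside every engagement tier stratum but Campaign V is higher in aggregate. Whether to stratify depends on how engagement tier relates to the campaign.
Because the campaign influences engagement tier, engagement tier is a post-treatment mediator, not a confounder. Stratifying on it would bias the estimate; the causal effect is the crude pooled difference.
Pooled: Campaign V 35.8% vs Campaign U 20.8%; Campaign V is higher overall.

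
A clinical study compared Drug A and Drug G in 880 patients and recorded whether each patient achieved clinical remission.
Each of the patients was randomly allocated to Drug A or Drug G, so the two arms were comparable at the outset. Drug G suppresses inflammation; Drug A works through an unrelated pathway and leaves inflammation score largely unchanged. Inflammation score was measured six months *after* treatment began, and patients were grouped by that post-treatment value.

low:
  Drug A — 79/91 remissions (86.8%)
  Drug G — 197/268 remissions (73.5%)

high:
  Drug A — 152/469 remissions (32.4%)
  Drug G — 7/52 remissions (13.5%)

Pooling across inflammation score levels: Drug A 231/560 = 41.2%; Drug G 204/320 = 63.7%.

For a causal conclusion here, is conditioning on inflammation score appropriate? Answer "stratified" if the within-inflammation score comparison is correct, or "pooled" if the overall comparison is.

The stratified and pooled comparisons disagree (Drug A wins within each inflammation score; Drug G wins overall), so the answer turns on the causal role of inflammation score.
Inflammation score is recorded after the drug and is itself shifted by it — it sits on the causal path from drug to outcome. Conditioning on a mediator would strip out part of the effect we want; the pooled comparison gives the total causal effect.
Pooled: Drug A 41.2% vs Drug G 63.7%; Drug G is higher overall.

pooled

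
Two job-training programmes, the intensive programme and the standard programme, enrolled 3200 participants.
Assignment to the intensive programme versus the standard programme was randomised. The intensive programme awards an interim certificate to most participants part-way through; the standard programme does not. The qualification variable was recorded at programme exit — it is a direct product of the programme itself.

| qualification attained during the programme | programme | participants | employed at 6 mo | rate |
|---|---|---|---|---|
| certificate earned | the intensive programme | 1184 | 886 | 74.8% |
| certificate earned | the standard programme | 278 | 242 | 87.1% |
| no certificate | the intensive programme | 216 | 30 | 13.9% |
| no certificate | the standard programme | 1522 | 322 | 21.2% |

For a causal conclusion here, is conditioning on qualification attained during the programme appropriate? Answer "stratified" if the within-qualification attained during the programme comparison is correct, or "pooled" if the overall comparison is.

pooled

Stratifying would compare programmes among participants the programmes themselves sorted into qualification attained during the programme groups — a form of selection on an intermediate. The unconditioned pooled rates give the total causal effect.
Pooled: the intensive programme 65.4% vs the standard programme 31.3%; the intensive programme is higher overall.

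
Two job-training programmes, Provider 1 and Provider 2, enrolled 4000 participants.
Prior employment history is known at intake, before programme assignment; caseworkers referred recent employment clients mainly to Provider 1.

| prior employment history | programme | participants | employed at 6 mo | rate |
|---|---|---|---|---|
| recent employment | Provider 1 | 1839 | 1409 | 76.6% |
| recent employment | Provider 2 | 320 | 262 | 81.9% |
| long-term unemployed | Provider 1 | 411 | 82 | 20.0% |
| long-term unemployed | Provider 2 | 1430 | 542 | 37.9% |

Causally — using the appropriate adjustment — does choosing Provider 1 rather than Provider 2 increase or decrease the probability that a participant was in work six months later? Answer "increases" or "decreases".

decreases

The stratified and pooled comparisons disagree (Provider 2 wins within each prior employment history; Provider 1 wins overall), so the answer turns on the causal role of prior employment history.
Since prior employment history is a pre-existing factor (not a product of the programme) and it affects the outcome on its own, it is a confounder. The stratified rates, not the pooled rate, identify the causal effect.
Within each level — recent employment: 76.6% vs 81.9%; long-term unemployed: 20.0% vs 37.9% — Provider 2 is higher every time.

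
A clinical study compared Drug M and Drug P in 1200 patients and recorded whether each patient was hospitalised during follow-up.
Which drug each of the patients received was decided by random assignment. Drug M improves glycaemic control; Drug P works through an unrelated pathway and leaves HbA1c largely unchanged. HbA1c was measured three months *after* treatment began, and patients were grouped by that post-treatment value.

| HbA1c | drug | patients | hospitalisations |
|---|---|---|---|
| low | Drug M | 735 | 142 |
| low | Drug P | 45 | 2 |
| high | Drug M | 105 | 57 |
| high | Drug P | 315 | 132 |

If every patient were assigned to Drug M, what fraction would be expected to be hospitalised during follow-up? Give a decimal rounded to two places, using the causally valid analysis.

0.24

The distribution of HbA1c is itself part of what the drug does — it is an intermediate outcome. Holding it fixed would remove that part of the effect; the total effect is the pooled difference.
So P(outcome | do(Drug M)) is just the pooled rate for Drug M: 199/840 = 0.237.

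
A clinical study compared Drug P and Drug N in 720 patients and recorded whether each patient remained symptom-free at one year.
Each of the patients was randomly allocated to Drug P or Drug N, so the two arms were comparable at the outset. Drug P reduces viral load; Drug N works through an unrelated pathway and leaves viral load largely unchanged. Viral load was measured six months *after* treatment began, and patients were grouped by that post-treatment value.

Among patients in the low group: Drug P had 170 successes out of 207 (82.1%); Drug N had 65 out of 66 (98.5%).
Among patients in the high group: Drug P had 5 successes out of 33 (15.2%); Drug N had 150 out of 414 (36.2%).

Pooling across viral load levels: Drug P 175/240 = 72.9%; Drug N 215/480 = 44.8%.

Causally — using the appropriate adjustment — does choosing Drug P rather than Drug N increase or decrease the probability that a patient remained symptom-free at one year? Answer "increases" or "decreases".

Stratifying would compare drugs among patients the drugs themselves sorted into viral load groups — a form of selection on an intermediate. The unconditioned pooled rates give the total causal effect.
Pooled: Drug P 72.9% vs Drug N 44.8%; Drug P is higher overall.

increases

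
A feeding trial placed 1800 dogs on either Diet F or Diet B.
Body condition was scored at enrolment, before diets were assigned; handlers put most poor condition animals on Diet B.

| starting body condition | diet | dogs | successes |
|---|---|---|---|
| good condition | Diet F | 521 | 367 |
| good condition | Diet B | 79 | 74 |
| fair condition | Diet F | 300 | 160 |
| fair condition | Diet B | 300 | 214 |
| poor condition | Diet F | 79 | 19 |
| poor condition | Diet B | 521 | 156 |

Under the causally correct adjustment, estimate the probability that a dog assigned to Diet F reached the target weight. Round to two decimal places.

0.49

Within every starting body condition level Diet B has the higher rate, yet pooled Diet F does — Simpson's reversal.
Nothing the diet does changes starting body condition; the imbalance is an allocation artefact. With starting body condition also predicting the outcome, the pooled figure is confounded, and the within-stratum comparison is the causal one.
Standardising Diet F to the population starting body condition mix: 0.333·367/521 + 0.333·160/300 + 0.333·19/79 = 0.493.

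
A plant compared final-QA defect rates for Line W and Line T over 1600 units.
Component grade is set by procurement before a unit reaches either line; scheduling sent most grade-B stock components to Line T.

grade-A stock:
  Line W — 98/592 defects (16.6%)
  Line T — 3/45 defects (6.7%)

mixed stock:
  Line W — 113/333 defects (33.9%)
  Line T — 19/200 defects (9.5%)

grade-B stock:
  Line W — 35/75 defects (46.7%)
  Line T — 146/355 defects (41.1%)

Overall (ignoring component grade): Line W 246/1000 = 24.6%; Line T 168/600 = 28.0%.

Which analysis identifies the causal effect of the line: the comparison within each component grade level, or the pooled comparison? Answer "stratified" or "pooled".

The component grade-specific comparison favours Line T throughout, but the pooled figures favour Line W. The question is whether to condition on component grade.
Nothing the line does changes component grade; the imbalance is an allocation artefact. With component grade also predicting the outcome, the pooled figure is confounded, and the within-stratum comparison is the causal one.
Within each level — grade-A stock: 16.6% vs 6.7%; mixed stock: 33.9% vs 9.5%; grade-B stock: 46.7% vs 41.1% — Line T is lower every time.

stratified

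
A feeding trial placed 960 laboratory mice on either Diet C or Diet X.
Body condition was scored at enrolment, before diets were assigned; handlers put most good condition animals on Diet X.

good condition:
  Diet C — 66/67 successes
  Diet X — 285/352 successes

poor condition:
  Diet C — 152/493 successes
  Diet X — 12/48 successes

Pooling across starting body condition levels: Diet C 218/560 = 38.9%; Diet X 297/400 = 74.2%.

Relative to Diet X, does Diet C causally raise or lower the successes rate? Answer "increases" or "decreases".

increases

Here starting body condition is a common cause — it drives both which diet a case falls under and the outcome. The crude comparison mixes populations; the stratum-specific rates are the causally relevant ones.
Within each level — good condition: 98.5% vs 81.0%; poor condition: 30.8% vs 25.0% — Diet C is higher every time.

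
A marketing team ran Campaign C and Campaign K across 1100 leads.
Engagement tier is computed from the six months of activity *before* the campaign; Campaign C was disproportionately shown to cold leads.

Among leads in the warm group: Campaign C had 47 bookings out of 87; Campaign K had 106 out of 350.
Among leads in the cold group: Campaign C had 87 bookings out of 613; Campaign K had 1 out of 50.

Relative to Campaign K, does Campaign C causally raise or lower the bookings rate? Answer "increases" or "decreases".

increases

The imbalance in engagement tier arose from how leads were allocated, not from anything the campaign did; and engagement tier independently affects the outcome. The pooled gap is confounded — condition on engagement tier.
Within each level — warm: 54.0% vs 30.3%; cold: 14.2% vs 2.0% — Campaign C is higher every time.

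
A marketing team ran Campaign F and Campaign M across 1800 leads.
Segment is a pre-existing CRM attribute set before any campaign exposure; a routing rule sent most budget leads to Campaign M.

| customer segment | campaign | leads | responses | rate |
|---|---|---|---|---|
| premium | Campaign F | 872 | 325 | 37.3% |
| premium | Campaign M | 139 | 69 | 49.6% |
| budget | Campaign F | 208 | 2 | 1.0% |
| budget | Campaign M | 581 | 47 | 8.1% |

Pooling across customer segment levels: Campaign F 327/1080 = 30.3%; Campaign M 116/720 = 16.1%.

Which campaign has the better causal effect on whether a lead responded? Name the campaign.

Within every customer segment level Campaign M has the higher rate, yet pooled Campaign F does — Simpson's reversal.
Customer segment is set before the campaign has any effect — it is not caused by the campaign — and it independently drives the outcome. That makes it a confounder, so the causal comparison is within customer segment levels.
Within each level — premium: 37.3% vs 49.6%; budget: 1.0% vs 8.1% — Campaign M is higher every time.

Campaign M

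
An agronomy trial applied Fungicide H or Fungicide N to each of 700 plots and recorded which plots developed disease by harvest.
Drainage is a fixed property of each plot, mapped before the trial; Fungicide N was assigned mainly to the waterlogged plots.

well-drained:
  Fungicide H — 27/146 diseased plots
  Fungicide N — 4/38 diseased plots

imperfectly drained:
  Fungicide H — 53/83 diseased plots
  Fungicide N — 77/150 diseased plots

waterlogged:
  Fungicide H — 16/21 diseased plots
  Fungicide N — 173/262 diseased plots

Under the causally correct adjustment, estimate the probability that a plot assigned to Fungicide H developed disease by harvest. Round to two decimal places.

0.57

The field drainage-specific comparison favours Fungicide N throughout, but the pooled figures favour Fungicide H. The question is whether to condition on field drainage.
Since field drainage is a pre-existing factor (not a product of the fungicide) and it affects the outcome on its own, it is a confounder. The stratified rates, not the pooled rate, identify the causal effect.
Standardising Fungicide H to the population field drainage mix: 0.263·27/146 + 0.333·53/83 + 0.404·16/21 = 0.569.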